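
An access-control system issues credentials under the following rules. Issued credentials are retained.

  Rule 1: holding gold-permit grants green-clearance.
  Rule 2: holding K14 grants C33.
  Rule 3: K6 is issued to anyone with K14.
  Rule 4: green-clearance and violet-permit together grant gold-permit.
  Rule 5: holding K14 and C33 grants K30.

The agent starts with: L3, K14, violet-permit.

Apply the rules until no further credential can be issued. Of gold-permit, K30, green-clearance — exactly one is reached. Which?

Holding K14 grants C33 (Rule 2).
Holding K14 and C33 grants K30 (Rule 5).
gold-permit would need green-clearance and violet-permit (Rule 4), but green-clearance is never granted. green-clearance would need gold-permit (Rule 1), but gold-permit is never granted.

K30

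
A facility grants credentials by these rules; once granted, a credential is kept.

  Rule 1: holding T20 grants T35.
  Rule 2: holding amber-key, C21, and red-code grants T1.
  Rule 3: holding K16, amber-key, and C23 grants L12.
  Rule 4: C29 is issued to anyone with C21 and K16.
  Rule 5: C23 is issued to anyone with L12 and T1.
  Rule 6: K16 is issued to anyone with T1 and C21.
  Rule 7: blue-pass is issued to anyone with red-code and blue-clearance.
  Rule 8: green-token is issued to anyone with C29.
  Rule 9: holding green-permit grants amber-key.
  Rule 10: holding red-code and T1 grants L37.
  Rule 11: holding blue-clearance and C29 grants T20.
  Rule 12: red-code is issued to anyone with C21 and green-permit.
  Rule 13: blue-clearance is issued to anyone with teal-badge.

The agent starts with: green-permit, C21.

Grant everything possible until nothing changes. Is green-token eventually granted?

Holding C21 and green-permit grants red-code (Rule 12).
Holding green-permit grants amber-key (Rule 9).
Holding amber-key, C21, and red-code grants T1 (Rule 2).
Holding T1 and C21 grants K16 (Rule 6).
Holding C21 and K16 grants C29 (Rule 4).
Holding C29 grants green-token (Rule 8).

Yes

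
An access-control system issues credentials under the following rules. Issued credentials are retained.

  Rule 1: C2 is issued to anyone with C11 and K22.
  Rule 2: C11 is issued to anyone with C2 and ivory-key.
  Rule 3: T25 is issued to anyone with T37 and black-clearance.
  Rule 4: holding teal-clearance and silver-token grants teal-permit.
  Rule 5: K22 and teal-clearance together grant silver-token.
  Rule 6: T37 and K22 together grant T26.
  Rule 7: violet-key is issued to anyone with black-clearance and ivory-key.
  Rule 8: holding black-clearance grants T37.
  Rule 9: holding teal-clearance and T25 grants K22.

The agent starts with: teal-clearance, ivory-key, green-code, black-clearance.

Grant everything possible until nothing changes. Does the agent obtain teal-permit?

Yes

Holding black-clearance grants T37 (Rule 8).
Holding T37 and black-clearance grants T25 (Rule 3).
Holding teal-clearance and T25 grants K22 (Rule 9).
Holding K22 and teal-clearance grants silver-token (Rule 5).
Holding teal-clearance and silver-token grants teal-permit (Rule 4).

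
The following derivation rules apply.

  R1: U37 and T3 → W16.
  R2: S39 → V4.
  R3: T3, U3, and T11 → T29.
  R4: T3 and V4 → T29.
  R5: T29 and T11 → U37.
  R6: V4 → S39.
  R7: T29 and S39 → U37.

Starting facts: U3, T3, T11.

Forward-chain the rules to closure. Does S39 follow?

S39 would need V4 (R6), but V4 is never established.

No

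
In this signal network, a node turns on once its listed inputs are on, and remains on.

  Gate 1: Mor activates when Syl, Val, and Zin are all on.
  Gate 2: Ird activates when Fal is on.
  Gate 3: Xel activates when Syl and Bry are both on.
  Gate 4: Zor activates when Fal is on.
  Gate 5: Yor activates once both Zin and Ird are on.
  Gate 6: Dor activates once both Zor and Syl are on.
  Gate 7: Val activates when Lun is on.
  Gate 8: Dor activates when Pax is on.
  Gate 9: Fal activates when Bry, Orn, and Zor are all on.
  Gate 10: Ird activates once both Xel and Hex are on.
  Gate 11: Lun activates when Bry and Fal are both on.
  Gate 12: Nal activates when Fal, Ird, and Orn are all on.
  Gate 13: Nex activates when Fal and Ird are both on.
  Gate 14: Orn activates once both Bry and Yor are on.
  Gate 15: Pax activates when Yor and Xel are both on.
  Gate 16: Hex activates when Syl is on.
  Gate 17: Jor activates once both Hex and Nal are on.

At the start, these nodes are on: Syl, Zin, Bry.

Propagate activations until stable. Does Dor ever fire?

Yes

Gate 16: Syl on → Hex on.
Gate 3: Syl and Bry on → Xel on.
Gate 10: Xel and Hex on → Ird on.
Zin and Ird are on, so Yor activates (Gate 5).
Gate 15: Yor and Xel on → Pax on.
Pax is on, so Dor activates (Gate 8).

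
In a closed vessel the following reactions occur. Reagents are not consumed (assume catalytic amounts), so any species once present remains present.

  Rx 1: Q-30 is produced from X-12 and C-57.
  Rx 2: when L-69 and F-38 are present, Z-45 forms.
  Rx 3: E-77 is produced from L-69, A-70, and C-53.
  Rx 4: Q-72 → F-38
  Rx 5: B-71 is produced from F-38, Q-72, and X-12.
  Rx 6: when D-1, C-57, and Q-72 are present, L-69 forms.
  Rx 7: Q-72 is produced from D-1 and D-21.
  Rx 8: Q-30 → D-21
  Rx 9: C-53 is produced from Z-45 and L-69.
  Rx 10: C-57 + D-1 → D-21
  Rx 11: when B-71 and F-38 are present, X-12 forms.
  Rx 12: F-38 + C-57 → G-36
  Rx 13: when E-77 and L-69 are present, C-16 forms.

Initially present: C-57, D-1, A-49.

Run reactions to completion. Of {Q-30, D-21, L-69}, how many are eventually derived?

C-57 and D-1 present → D-21 forms (Rx 10).
D-1 and D-21 present → Q-72 forms (Rx 7).
D-1, C-57, and Q-72 present → L-69 forms (Rx 6).
Q-30 would need X-12 and C-57 (Rx 1), but X-12 never forms.
D-21: reached.
L-69: reached.
Reached: D-21 and L-69 — 2 of the 3.

2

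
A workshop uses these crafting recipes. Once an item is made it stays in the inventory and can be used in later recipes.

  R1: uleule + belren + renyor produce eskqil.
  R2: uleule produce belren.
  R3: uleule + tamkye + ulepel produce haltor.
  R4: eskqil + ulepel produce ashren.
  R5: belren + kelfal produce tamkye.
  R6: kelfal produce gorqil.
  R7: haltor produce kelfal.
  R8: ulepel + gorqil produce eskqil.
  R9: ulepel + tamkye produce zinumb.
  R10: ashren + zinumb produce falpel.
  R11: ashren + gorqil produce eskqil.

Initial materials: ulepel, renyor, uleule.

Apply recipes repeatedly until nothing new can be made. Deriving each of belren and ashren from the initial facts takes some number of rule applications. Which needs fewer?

belren: Using R2, uleule makes belren. [1 rule application]
ashren: uleule → belren (R2). Using R1, uleule, belren, and renyor make eskqil. eskqil + ulepel → ashren (R4). [3 rule applications]
belren needs fewer.

belren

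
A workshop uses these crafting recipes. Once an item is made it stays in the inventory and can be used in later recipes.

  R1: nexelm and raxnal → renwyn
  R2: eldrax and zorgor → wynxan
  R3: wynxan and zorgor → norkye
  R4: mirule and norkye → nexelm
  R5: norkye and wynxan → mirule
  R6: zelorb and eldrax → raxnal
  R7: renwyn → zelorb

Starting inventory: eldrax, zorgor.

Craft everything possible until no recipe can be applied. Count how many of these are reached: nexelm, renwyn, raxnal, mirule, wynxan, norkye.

4

eldrax and zorgor → wynxan (R2).
wynxan and zorgor → norkye (R3).
Using R5, norkye and wynxan make mirule.
Using R4, mirule and norkye make nexelm.
nexelm: reached.
renwyn would need nexelm and raxnal (R1), but raxnal is never obtained.
raxnal would need zelorb and eldrax (R6), but zelorb is never obtained.
mirule: reached.
wynxan: reached.
norkye: reached.
Reached: nexelm, mirule, wynxan, and norkye — 4 of the 6.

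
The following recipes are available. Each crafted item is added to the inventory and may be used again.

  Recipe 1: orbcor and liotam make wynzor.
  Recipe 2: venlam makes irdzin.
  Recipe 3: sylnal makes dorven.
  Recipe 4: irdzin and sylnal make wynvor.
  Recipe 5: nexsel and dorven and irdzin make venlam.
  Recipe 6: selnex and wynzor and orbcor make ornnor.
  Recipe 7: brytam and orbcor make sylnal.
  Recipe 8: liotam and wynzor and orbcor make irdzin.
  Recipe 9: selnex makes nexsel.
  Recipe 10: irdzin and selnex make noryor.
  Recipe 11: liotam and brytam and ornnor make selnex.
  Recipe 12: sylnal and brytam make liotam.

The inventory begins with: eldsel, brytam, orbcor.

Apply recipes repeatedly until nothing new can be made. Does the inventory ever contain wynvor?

Yes

brytam and orbcor → sylnal (Recipe 7).
sylnal and brytam → liotam (Recipe 12).
orbcor and liotam → wynzor (Recipe 1).
Using Recipe 8, liotam, wynzor, and orbcor make irdzin.
irdzin and sylnal → wynvor (Recipe 4).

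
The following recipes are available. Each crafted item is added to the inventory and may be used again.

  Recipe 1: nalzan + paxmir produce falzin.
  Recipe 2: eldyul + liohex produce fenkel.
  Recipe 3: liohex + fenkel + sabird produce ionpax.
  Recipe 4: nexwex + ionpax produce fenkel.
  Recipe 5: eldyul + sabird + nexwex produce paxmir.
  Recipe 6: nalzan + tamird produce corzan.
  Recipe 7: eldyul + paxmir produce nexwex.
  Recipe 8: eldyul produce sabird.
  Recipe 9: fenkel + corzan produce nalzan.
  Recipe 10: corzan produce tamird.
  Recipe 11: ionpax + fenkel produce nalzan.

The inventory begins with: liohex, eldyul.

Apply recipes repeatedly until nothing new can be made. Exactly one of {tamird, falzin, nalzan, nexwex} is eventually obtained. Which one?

Using Recipe 2, eldyul and liohex make fenkel.
Using Recipe 8, eldyul makes sabird.
Using Recipe 3, liohex, fenkel, and sabird make ionpax.
ionpax + fenkel → nalzan (Recipe 11).
tamird would need corzan (Recipe 10), but corzan is never obtained. falzin would need nalzan and paxmir (Recipe 1), but paxmir is never obtained. nexwex would need eldyul and paxmir (Recipe 7), but paxmir is never obtained.

nalzan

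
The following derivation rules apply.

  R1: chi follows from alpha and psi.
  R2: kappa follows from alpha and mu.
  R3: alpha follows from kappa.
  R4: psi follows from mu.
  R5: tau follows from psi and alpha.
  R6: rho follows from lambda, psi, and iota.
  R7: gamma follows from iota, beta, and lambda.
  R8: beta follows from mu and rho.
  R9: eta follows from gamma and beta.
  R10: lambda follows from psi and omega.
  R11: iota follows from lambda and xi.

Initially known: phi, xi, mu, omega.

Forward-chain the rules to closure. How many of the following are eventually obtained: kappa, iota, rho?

mu holds, so psi follows (R4).
From psi and omega, R10 gives lambda.
lambda and xi hold, so iota follows (R11).
lambda, psi, and iota hold, so rho follows (R6).
kappa would need alpha and mu (R2), but alpha is never established.
iota: reached.
rho: reached.
Reached: iota and rho — 2 of the 3.

2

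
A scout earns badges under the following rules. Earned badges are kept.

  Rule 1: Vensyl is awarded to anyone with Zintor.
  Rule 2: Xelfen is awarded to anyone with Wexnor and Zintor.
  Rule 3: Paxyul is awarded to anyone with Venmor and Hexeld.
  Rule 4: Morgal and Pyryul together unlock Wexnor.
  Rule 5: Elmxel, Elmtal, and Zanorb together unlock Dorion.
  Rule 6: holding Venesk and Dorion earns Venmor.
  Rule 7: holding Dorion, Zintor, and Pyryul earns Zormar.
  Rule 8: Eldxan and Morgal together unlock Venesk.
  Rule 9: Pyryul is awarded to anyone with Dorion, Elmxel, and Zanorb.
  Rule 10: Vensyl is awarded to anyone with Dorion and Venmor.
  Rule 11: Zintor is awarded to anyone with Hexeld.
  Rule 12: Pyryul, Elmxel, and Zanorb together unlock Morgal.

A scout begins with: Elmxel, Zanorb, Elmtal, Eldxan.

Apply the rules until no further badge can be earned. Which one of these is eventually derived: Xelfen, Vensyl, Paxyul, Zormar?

With Elmxel, Elmtal, and Zanorb, Dorion is earned (Rule 5).
With Dorion, Elmxel, and Zanorb, Pyryul is earned (Rule 9).
With Pyryul, Elmxel, and Zanorb, Morgal is earned (Rule 12).
With Eldxan and Morgal, Venesk is earned (Rule 8).
With Venesk and Dorion, Venmor is earned (Rule 6).
With Dorion and Venmor, Vensyl is earned (Rule 10).
Paxyul would need Venmor and Hexeld (Rule 3), but Hexeld is never earned. Zormar would need Dorion, Zintor, and Pyryul (Rule 7), but Zintor is never earned. Xelfen would need Wexnor and Zintor (Rule 2), but Zintor is never earned.

Vensyl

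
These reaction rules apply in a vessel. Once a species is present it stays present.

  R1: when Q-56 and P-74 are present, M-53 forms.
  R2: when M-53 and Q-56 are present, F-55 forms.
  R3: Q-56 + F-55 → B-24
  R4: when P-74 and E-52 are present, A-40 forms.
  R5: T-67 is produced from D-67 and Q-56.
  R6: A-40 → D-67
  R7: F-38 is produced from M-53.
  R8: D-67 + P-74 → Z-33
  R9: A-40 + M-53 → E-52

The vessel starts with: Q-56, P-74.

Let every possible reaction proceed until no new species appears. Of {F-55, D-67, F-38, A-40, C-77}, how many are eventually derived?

Q-56 and P-74 present → M-53 forms (R1).
M-53 and Q-56 present → F-55 forms (R2).
M-53 present → F-38 forms (R7).
F-55: reached.
D-67 would need A-40 (R6), but A-40 never forms.
F-38: reached.
A-40 would need P-74 and E-52 (R4), but E-52 never forms.
No rule produces C-77, and it is not given.
Reached: F-55 and F-38 — 2 of the 5.

2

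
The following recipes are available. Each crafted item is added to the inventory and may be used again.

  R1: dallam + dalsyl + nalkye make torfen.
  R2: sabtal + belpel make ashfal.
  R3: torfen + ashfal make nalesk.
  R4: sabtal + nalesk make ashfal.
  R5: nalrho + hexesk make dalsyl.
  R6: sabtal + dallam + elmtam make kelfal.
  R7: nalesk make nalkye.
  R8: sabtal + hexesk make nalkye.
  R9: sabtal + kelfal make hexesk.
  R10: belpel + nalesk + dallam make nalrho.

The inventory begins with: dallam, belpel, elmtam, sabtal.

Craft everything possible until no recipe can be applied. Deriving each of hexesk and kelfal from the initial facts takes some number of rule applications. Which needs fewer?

kelfal: sabtal + dallam + elmtam → kelfal (R6). [1 rule application]
hexesk: Using R6, sabtal, dallam, and elmtam make kelfal. sabtal + kelfal → hexesk (R9). [2 rule applications]
kelfal needs fewer.

kelfal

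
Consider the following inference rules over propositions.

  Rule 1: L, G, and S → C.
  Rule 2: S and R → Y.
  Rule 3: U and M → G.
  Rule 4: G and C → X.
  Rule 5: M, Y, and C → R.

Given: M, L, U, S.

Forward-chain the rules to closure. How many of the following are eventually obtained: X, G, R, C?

3

From U and M, Rule 3 gives G.
L, G, and S hold, so C follows (Rule 1).
G and C hold, so X follows (Rule 4).
X: reached.
G: reached.
R would need M, Y, and C (Rule 5), but Y is never established.
C: reached.
Reached: X, G, and C — 3 of the 4.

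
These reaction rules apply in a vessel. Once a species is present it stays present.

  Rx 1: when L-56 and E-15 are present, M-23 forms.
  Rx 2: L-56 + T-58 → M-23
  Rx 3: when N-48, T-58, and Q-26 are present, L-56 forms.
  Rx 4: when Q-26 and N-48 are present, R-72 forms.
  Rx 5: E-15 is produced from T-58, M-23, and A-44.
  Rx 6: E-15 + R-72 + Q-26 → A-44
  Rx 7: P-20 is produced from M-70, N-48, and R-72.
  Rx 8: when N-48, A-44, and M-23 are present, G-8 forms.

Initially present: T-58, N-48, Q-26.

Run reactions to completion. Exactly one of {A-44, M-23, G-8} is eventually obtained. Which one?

N-48, T-58, and Q-26 present → L-56 forms (Rx 3).
L-56 and T-58 present → M-23 forms (Rx 2).
A-44 would need E-15, R-72, and Q-26 (Rx 6), but E-15 never forms. G-8 would need N-48, A-44, and M-23 (Rx 8), but A-44 never forms.

M-23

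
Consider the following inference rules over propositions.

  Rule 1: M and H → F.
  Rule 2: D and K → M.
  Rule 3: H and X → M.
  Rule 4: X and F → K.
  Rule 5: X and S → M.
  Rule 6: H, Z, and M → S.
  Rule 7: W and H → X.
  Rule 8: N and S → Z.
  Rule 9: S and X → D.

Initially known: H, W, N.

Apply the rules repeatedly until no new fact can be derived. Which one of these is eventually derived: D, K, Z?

K

From W and H, Rule 7 gives X.
H and X hold, so M follows (Rule 3).
From M and H, Rule 1 gives F.
From X and F, Rule 4 gives K.
D would need S and X (Rule 9), but S is never established. Z would need N and S (Rule 8), but S is never established.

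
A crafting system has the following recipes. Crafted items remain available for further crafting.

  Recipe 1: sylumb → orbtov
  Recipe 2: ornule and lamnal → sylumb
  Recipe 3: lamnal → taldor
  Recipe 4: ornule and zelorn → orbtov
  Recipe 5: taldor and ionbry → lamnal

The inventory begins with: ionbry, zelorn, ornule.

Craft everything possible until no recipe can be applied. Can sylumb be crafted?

No

sylumb would need ornule and lamnal (Recipe 2), but lamnal is never obtained.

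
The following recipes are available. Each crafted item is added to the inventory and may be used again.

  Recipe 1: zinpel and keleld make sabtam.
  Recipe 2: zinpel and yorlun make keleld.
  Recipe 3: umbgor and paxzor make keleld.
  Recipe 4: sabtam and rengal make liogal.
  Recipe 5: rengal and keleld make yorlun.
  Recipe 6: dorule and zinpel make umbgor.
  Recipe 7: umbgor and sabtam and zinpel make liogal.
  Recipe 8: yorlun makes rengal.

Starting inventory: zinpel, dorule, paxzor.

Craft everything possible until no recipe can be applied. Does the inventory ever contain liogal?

Using Recipe 6, dorule and zinpel make umbgor.
umbgor and paxzor → keleld (Recipe 3).
zinpel and keleld → sabtam (Recipe 1).
umbgor and sabtam and zinpel → liogal (Recipe 7).

Yes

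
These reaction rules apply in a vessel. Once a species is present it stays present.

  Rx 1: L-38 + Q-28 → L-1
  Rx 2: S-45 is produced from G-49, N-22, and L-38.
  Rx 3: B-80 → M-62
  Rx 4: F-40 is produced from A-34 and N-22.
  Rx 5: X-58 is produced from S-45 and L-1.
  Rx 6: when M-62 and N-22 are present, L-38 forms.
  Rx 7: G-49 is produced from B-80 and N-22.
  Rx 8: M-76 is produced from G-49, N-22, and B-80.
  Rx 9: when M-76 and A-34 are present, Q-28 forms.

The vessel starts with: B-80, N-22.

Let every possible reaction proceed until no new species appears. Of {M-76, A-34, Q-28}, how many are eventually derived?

B-80 and N-22 present → G-49 forms (Rx 7).
G-49, N-22, and B-80 present → M-76 forms (Rx 8).
M-76: reached.
No rule produces A-34, and it is not given.
Q-28 would need M-76 and A-34 (Rx 9), but A-34 never forms.
Reached: M-76 — 1 of the 3.

1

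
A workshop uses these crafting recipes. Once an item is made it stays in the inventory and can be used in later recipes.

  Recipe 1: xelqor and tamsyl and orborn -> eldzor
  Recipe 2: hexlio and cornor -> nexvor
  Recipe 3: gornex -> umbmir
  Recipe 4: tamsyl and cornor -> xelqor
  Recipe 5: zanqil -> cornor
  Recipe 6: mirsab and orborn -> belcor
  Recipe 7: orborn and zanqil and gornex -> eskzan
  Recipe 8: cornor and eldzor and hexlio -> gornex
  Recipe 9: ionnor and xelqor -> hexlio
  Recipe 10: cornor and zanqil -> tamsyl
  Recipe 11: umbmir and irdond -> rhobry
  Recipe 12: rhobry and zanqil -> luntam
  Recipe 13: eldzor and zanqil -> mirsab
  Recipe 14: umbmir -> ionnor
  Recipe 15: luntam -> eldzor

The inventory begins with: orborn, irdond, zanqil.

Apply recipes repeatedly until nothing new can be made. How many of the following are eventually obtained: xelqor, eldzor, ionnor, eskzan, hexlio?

2

zanqil -> cornor (Recipe 5).
Using Recipe 10, cornor and zanqil make tamsyl.
tamsyl and cornor -> xelqor (Recipe 4).
xelqor and tamsyl and orborn -> eldzor (Recipe 1).
xelqor: reached.
eldzor: reached.
ionnor would need umbmir (Recipe 14), but umbmir is never obtained.
eskzan would need orborn, zanqil, and gornex (Recipe 7), but gornex is never obtained.
hexlio would need ionnor and xelqor (Recipe 9), but ionnor is never obtained.
Reached: xelqor and eldzor — 2 of the 5.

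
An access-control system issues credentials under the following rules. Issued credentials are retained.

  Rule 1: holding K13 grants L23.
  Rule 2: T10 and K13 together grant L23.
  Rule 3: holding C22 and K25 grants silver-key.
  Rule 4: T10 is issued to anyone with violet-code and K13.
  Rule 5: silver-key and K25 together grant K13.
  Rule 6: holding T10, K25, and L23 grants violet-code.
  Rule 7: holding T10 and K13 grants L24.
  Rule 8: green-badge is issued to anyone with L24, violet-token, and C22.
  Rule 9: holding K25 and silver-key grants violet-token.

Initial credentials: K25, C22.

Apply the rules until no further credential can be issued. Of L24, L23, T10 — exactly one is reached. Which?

Holding C22 and K25 grants silver-key (Rule 3).
Holding silver-key and K25 grants K13 (Rule 5).
Holding K13 grants L23 (Rule 1).
T10 would need violet-code and K13 (Rule 4), but violet-code is never granted. L24 would need T10 and K13 (Rule 7), but T10 is never granted.

L23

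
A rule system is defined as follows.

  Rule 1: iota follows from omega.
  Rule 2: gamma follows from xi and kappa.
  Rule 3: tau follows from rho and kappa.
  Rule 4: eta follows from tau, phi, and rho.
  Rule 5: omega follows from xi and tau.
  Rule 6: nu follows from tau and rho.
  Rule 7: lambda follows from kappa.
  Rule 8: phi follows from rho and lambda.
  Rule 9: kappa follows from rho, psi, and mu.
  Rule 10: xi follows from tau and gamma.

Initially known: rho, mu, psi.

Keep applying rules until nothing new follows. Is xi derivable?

No

xi would need tau and gamma (Rule 10), but gamma is never established.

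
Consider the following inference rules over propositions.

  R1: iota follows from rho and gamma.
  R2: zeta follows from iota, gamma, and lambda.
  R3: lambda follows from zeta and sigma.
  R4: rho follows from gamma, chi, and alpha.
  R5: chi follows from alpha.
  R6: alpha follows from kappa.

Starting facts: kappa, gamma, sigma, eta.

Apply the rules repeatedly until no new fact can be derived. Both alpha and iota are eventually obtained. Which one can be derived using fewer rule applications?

alpha

alpha: From kappa, R6 gives alpha. [1 rule application]
iota: From kappa, R6 gives alpha. From alpha, R5 gives chi. From gamma, chi, and alpha, R4 gives rho. From rho and gamma, R1 gives iota. [4 rule applications]
alpha needs fewer.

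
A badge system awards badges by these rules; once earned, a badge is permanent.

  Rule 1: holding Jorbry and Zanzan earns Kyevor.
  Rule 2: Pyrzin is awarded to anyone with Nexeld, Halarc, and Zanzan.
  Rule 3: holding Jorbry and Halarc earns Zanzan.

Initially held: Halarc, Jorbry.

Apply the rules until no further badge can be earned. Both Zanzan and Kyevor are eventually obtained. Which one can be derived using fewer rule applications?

Zanzan

Zanzan: With Jorbry and Halarc, Zanzan is earned (Rule 3). [1 rule application]
Kyevor: With Jorbry and Halarc, Zanzan is earned (Rule 3). With Jorbry and Zanzan, Kyevor is earned (Rule 1). [2 rule applications]
Zanzan needs fewer.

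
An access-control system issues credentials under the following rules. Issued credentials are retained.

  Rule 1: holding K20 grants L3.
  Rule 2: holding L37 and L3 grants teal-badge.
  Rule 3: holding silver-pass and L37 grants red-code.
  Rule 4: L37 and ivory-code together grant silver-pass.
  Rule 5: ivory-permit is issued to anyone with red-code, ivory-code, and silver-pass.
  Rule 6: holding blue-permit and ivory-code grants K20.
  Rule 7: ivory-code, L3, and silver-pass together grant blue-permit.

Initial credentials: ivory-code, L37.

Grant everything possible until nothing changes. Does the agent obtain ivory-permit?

Holding L37 and ivory-code grants silver-pass (Rule 4).
Holding silver-pass and L37 grants red-code (Rule 3).
Holding red-code, ivory-code, and silver-pass grants ivory-permit (Rule 5).

Yes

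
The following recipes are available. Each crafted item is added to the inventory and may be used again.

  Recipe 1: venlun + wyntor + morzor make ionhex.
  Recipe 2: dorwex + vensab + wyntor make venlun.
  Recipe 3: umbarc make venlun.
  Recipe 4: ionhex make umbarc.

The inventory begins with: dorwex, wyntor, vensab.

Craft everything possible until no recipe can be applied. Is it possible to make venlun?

Yes

Using Recipe 2, dorwex, vensab, and wyntor make venlun.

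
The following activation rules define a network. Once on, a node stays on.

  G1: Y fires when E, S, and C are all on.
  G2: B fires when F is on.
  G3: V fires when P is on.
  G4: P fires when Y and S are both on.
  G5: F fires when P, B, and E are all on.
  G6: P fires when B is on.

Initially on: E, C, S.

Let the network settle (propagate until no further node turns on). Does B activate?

No

B would need F (G2), but F never turns on.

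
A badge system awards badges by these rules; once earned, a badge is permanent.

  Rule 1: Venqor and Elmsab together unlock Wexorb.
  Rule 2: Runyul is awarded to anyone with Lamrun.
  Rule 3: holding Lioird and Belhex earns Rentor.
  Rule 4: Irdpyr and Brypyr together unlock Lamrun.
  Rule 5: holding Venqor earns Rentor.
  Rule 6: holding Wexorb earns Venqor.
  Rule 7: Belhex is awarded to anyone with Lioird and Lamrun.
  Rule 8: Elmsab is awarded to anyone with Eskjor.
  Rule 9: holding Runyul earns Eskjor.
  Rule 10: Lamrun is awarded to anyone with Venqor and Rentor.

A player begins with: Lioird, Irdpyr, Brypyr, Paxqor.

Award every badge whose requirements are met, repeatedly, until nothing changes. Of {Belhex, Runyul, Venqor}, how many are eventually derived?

2

With Irdpyr and Brypyr, Lamrun is earned (Rule 4).
With Lioird and Lamrun, Belhex is earned (Rule 7).
With Lamrun, Runyul is earned (Rule 2).
Belhex: reached.
Runyul: reached.
Venqor would need Wexorb (Rule 6), but Wexorb is never earned.
Reached: Belhex and Runyul — 2 of the 3.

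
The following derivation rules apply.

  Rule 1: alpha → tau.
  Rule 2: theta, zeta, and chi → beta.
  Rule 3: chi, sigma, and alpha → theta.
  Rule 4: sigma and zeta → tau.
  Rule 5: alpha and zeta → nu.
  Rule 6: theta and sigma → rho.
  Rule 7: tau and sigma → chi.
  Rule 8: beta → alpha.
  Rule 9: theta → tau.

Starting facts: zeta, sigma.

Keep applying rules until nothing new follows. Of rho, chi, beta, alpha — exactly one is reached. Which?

chi

sigma and zeta hold, so tau follows (Rule 4).
tau and sigma hold, so chi follows (Rule 7).
beta would need theta, zeta, and chi (Rule 2), but theta is never established. alpha would need beta (Rule 8), but beta is never established. rho would need theta and sigma (Rule 6), but theta is never established.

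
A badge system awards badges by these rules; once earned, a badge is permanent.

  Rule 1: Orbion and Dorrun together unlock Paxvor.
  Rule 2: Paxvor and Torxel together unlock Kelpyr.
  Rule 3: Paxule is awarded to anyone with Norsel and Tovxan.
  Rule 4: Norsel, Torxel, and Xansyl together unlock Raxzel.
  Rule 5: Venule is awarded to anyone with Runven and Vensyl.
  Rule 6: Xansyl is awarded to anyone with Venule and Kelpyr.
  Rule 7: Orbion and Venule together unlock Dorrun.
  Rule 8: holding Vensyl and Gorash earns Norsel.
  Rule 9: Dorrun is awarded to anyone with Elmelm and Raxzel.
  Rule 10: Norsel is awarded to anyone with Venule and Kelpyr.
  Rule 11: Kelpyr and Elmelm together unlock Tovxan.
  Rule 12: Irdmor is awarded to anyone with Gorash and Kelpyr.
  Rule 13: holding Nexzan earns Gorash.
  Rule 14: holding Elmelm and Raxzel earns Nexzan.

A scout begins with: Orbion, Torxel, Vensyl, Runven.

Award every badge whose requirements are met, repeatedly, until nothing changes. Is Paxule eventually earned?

Paxule would need Norsel and Tovxan (Rule 3), but Tovxan is never earned.

No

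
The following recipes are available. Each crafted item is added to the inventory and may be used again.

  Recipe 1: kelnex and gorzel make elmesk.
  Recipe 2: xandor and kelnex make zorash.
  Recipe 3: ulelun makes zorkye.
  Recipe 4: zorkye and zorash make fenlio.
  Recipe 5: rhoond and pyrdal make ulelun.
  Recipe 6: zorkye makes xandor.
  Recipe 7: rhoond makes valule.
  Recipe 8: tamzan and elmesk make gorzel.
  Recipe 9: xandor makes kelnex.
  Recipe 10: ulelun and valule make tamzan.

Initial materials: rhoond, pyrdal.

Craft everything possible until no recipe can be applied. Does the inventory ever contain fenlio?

Using Recipe 5, rhoond and pyrdal make ulelun.
ulelun → zorkye (Recipe 3).
zorkye → xandor (Recipe 6).
Using Recipe 9, xandor makes kelnex.
Using Recipe 2, xandor and kelnex make zorash.
zorkye and zorash → fenlio (Recipe 4).

Yes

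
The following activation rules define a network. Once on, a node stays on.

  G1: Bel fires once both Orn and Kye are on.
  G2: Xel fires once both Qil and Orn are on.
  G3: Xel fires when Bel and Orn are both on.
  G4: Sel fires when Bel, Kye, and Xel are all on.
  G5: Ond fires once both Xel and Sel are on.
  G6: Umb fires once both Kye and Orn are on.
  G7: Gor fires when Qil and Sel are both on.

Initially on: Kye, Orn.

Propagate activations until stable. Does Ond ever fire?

Yes

G1: Orn and Kye on → Bel on.
G3: Bel and Orn on → Xel on.
Bel, Kye, and Xel are on, so Sel fires (G4).
Xel and Sel are on, so Ond fires (G5).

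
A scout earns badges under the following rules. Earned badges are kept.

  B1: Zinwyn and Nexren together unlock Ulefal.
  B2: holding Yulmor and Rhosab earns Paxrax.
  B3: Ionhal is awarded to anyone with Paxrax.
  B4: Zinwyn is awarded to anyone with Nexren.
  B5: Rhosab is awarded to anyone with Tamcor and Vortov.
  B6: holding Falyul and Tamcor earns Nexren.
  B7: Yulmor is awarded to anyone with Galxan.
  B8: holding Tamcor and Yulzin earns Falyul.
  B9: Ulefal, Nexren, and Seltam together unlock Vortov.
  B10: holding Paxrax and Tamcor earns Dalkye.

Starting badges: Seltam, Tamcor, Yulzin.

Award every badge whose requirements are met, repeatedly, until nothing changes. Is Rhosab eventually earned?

With Tamcor and Yulzin, Falyul is earned (B8).
With Falyul and Tamcor, Nexren is earned (B6).
With Nexren, Zinwyn is earned (B4).
With Zinwyn and Nexren, Ulefal is earned (B1).
With Ulefal, Nexren, and Seltam, Vortov is earned (B9).
With Tamcor and Vortov, Rhosab is earned (B5).

Yes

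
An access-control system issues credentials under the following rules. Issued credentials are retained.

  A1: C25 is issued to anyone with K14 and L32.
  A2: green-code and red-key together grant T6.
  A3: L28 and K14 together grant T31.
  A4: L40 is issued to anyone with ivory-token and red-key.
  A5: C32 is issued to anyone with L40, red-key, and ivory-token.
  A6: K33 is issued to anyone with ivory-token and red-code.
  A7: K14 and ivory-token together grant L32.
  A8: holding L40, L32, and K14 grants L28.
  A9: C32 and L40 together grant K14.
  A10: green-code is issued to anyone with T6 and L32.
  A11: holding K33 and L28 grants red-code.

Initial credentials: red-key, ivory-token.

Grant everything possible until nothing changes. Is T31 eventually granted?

Yes

Holding ivory-token and red-key grants L40 (A4).
Holding L40, red-key, and ivory-token grants C32 (A5).
Holding C32 and L40 grants K14 (A9).
Holding K14 and ivory-token grants L32 (A7).
Holding L40, L32, and K14 grants L28 (A8).
Holding L28 and K14 grants T31 (A3).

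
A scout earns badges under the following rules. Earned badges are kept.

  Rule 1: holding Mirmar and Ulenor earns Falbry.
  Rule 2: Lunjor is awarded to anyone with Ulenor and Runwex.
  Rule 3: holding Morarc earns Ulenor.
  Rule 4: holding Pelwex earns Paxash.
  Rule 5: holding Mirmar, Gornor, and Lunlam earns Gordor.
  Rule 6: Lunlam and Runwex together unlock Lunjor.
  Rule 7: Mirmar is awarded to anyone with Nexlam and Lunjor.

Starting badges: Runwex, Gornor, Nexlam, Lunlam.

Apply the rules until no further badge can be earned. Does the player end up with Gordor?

With Lunlam and Runwex, Lunjor is earned (Rule 6).
With Nexlam and Lunjor, Mirmar is earned (Rule 7).
With Mirmar, Gornor, and Lunlam, Gordor is earned (Rule 5).

Yes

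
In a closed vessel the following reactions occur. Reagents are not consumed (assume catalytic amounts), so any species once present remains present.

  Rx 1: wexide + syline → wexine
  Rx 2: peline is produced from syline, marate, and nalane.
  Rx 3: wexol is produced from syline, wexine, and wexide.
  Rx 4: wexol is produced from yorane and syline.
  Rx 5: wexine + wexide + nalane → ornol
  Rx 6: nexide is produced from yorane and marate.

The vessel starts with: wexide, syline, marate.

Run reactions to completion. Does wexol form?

Yes

wexide and syline present → wexine forms (Rx 1).
syline, wexine, and wexide present → wexol forms (Rx 3).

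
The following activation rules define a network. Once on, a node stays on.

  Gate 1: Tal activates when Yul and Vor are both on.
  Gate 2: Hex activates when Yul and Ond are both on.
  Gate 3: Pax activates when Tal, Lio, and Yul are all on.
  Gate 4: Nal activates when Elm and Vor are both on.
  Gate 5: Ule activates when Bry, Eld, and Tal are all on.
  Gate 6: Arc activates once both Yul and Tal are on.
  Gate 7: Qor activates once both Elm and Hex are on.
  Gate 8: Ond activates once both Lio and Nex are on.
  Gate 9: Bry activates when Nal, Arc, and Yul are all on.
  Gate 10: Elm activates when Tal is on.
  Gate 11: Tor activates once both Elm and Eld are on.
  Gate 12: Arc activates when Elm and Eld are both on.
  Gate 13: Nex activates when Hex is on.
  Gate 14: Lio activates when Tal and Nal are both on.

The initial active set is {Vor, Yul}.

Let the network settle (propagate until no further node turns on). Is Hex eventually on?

Hex would need Yul and Ond (Gate 2), but Ond never turns on.

No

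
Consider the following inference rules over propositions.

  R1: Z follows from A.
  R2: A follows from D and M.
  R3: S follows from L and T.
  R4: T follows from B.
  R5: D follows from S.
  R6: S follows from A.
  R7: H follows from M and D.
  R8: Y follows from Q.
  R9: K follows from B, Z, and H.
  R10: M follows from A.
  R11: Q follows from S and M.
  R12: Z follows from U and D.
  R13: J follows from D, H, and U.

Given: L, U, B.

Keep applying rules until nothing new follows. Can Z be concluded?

Yes

B holds, so T follows (R4).
L and T hold, so S follows (R3).
S holds, so D follows (R5).
From U and D, R12 gives Z.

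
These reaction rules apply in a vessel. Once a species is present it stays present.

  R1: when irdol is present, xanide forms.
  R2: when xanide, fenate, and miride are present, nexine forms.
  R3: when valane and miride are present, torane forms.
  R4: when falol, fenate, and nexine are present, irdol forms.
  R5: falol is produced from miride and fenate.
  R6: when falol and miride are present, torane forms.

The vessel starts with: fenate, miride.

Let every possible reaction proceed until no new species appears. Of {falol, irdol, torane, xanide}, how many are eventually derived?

2

miride and fenate present → falol forms (R5).
falol and miride present → torane forms (R6).
falol: reached.
irdol would need falol, fenate, and nexine (R4), but nexine never forms.
torane: reached.
xanide would need irdol (R1), but irdol never forms.
Reached: falol and torane — 2 of the 4.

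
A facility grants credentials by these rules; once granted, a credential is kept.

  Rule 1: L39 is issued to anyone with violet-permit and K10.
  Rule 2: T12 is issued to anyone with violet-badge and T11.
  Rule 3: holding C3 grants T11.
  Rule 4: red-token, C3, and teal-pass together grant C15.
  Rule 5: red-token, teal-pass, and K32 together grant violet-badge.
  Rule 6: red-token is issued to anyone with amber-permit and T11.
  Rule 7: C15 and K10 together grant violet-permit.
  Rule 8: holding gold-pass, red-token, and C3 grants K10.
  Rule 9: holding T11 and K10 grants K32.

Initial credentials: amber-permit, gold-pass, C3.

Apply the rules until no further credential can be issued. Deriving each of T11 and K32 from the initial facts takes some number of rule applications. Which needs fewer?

T11

T11: Holding C3 grants T11 (Rule 3). [1 rule application]
K32: Holding C3 grants T11 (Rule 3). Holding amber-permit and T11 grants red-token (Rule 6). Holding gold-pass, red-token, and C3 grants K10 (Rule 8). Holding T11 and K10 grants K32 (Rule 9). [4 rule applications]
T11 needs fewer.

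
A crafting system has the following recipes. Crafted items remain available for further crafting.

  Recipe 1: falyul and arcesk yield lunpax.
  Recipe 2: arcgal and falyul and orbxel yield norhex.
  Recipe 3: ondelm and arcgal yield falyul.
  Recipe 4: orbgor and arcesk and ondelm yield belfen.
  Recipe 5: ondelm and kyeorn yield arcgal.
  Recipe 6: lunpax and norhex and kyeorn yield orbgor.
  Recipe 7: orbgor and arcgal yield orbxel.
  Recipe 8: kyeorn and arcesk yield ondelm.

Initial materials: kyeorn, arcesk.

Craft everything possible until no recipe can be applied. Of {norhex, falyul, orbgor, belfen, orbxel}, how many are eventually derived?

Using Recipe 8, kyeorn and arcesk make ondelm.
ondelm and kyeorn → arcgal (Recipe 5).
ondelm and arcgal → falyul (Recipe 3).
norhex would need arcgal, falyul, and orbxel (Recipe 2), but orbxel is never obtained.
falyul: reached.
orbgor would need lunpax, norhex, and kyeorn (Recipe 6), but norhex is never obtained.
belfen would need orbgor, arcesk, and ondelm (Recipe 4), but orbgor is never obtained.
orbxel would need orbgor and arcgal (Recipe 7), but orbgor is never obtained.
Reached: falyul — 1 of the 5.

1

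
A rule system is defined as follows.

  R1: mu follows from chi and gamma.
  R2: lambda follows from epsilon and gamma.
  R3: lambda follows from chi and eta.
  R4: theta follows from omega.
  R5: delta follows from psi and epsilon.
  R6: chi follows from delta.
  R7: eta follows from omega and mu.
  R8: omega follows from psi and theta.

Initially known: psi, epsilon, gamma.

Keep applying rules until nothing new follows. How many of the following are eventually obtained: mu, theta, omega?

1

From psi and epsilon, R5 gives delta.
delta holds, so chi follows (R6).
From chi and gamma, R1 gives mu.
mu: reached.
theta would need omega (R4), but omega is never established.
omega would need psi and theta (R8), but theta is never established.
Reached: mu — 1 of the 3.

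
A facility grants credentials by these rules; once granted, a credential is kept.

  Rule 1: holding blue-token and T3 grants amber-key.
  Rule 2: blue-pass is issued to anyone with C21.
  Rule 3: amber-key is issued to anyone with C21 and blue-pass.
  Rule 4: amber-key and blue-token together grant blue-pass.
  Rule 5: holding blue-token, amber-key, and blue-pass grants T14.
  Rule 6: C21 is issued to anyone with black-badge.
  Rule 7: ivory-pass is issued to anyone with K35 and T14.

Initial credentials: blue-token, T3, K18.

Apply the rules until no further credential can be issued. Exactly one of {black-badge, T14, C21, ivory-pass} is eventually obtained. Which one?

T14

Holding blue-token and T3 grants amber-key (Rule 1).
Holding amber-key and blue-token grants blue-pass (Rule 4).
Holding blue-token, amber-key, and blue-pass grants T14 (Rule 5).
ivory-pass would need K35 and T14 (Rule 7), but K35 is never granted. No rule produces black-badge, and it is not given. C21 would need black-badge (Rule 6), but black-badge is never granted.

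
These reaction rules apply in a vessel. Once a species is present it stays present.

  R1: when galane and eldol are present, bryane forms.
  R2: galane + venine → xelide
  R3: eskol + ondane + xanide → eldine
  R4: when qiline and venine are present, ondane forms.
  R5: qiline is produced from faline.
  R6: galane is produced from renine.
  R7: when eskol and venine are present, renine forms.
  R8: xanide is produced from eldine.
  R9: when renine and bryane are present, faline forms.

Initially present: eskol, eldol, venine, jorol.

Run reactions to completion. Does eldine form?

eldine would need eskol, ondane, and xanide (R3), but xanide never forms.

No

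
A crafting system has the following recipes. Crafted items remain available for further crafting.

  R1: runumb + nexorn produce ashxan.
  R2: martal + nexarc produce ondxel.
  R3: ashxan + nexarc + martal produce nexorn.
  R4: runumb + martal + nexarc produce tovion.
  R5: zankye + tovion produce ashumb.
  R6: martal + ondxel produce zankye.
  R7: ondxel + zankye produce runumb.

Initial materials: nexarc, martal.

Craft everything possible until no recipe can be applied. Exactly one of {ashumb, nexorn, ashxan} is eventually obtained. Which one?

martal + nexarc → ondxel (R2).
martal + ondxel → zankye (R6).
ondxel + zankye → runumb (R7).
Using R4, runumb, martal, and nexarc make tovion.
zankye + tovion → ashumb (R5).
ashxan would need runumb and nexorn (R1), but nexorn is never obtained. nexorn would need ashxan, nexarc, and martal (R3), but ashxan is never obtained.

ashumb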